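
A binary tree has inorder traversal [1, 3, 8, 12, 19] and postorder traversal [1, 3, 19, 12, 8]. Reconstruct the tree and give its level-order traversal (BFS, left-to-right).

Inorder:   [1, 3, 8, 12, 19]
Postorder: [1, 3, 19, 12, 8]
Algorithm: postorder visits root last, so walk postorder right-to-left;
each value is the root of the current inorder slice — split it at that
value, recurse on the right subtree first, then the left.
Recursive splits:
  root=8; inorder splits into left=[1, 3], right=[12, 19]
  root=12; inorder splits into left=[], right=[19]
  root=19; inorder splits into left=[], right=[]
  root=3; inorder splits into left=[1], right=[]
  root=1; inorder splits into left=[], right=[]
Reconstructed level-order: [8, 3, 12, 1, 19]


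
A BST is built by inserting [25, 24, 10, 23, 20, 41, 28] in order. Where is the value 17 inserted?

Starting tree (level order): [25, 24, 41, 10, None, 28, None, None, 23, None, None, 20]
Insertion path: 25 -> 24 -> 10 -> 23 -> 20
Result: insert 17 as left child of 20
Final tree (level order): [25, 24, 41, 10, None, 28, None, None, 23, None, None, 20, None, 17]


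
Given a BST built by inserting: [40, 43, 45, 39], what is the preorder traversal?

Tree insertion order: [40, 43, 45, 39]
Tree (level-order array): [40, 39, 43, None, None, None, 45]
Preorder traversal: [40, 39, 43, 45]


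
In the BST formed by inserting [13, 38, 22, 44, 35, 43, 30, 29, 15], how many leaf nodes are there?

Tree built from: [13, 38, 22, 44, 35, 43, 30, 29, 15]
Tree (level-order array): [13, None, 38, 22, 44, 15, 35, 43, None, None, None, 30, None, None, None, 29]
Rule: A leaf has 0 children.
Per-node child counts:
  node 13: 1 child(ren)
  node 38: 2 child(ren)
  node 22: 2 child(ren)
  node 15: 0 child(ren)
  node 35: 1 child(ren)
  node 30: 1 child(ren)
  node 29: 0 child(ren)
  node 44: 1 child(ren)
  node 43: 0 child(ren)
Matching nodes: [15, 29, 43]
Count of leaf nodes: 3


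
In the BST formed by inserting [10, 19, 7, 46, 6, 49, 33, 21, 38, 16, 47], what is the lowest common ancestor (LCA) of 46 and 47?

Tree insertion order: [10, 19, 7, 46, 6, 49, 33, 21, 38, 16, 47]
Tree (level-order array): [10, 7, 19, 6, None, 16, 46, None, None, None, None, 33, 49, 21, 38, 47]
In a BST, the LCA of p=46, q=47 is the first node v on the
root-to-leaf path with p <= v <= q (go left if both < v, right if both > v).
Walk from root:
  at 10: both 46 and 47 > 10, go right
  at 19: both 46 and 47 > 19, go right
  at 46: 46 <= 46 <= 47, this is the LCA
LCA = 46


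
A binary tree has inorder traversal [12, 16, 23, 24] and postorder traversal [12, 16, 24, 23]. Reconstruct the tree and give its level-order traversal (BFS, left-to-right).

Inorder:   [12, 16, 23, 24]
Postorder: [12, 16, 24, 23]
Algorithm: postorder visits root last, so walk postorder right-to-left;
each value is the root of the current inorder slice — split it at that
value, recurse on the right subtree first, then the left.
Recursive splits:
  root=23; inorder splits into left=[12, 16], right=[24]
  root=24; inorder splits into left=[], right=[]
  root=16; inorder splits into left=[12], right=[]
  root=12; inorder splits into left=[], right=[]
Reconstructed level-order: [23, 16, 24, 12]


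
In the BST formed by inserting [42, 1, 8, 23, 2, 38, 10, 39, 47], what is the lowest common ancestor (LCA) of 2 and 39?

Tree insertion order: [42, 1, 8, 23, 2, 38, 10, 39, 47]
Tree (level-order array): [42, 1, 47, None, 8, None, None, 2, 23, None, None, 10, 38, None, None, None, 39]
In a BST, the LCA of p=2, q=39 is the first node v on the
root-to-leaf path with p <= v <= q (go left if both < v, right if both > v).
Walk from root:
  at 42: both 2 and 39 < 42, go left
  at 1: both 2 and 39 > 1, go right
  at 8: 2 <= 8 <= 39, this is the LCA
LCA = 8


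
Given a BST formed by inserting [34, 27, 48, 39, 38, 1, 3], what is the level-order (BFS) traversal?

Tree insertion order: [34, 27, 48, 39, 38, 1, 3]
Tree (level-order array): [34, 27, 48, 1, None, 39, None, None, 3, 38]
BFS from the root, enqueuing left then right child of each popped node:
  queue [34] -> pop 34, enqueue [27, 48], visited so far: [34]
  queue [27, 48] -> pop 27, enqueue [1], visited so far: [34, 27]
  queue [48, 1] -> pop 48, enqueue [39], visited so far: [34, 27, 48]
  queue [1, 39] -> pop 1, enqueue [3], visited so far: [34, 27, 48, 1]
  queue [39, 3] -> pop 39, enqueue [38], visited so far: [34, 27, 48, 1, 39]
  queue [3, 38] -> pop 3, enqueue [none], visited so far: [34, 27, 48, 1, 39, 3]
  queue [38] -> pop 38, enqueue [none], visited so far: [34, 27, 48, 1, 39, 3, 38]
Result: [34, 27, 48, 1, 39, 3, 38]


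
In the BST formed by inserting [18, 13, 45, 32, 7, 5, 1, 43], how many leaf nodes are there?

Tree built from: [18, 13, 45, 32, 7, 5, 1, 43]
Tree (level-order array): [18, 13, 45, 7, None, 32, None, 5, None, None, 43, 1]
Rule: A leaf has 0 children.
Per-node child counts:
  node 18: 2 child(ren)
  node 13: 1 child(ren)
  node 7: 1 child(ren)
  node 5: 1 child(ren)
  node 1: 0 child(ren)
  node 45: 1 child(ren)
  node 32: 1 child(ren)
  node 43: 0 child(ren)
Matching nodes: [1, 43]
Count of leaf nodes: 2


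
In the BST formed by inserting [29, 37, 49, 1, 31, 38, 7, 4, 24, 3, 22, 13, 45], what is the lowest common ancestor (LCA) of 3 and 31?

Tree insertion order: [29, 37, 49, 1, 31, 38, 7, 4, 24, 3, 22, 13, 45]
Tree (level-order array): [29, 1, 37, None, 7, 31, 49, 4, 24, None, None, 38, None, 3, None, 22, None, None, 45, None, None, 13]
In a BST, the LCA of p=3, q=31 is the first node v on the
root-to-leaf path with p <= v <= q (go left if both < v, right if both > v).
Walk from root:
  at 29: 3 <= 29 <= 31, this is the LCA
LCA = 29


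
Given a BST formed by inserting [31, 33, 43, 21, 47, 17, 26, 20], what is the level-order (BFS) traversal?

Tree insertion order: [31, 33, 43, 21, 47, 17, 26, 20]
Tree (level-order array): [31, 21, 33, 17, 26, None, 43, None, 20, None, None, None, 47]
BFS from the root, enqueuing left then right child of each popped node:
  queue [31] -> pop 31, enqueue [21, 33], visited so far: [31]
  queue [21, 33] -> pop 21, enqueue [17, 26], visited so far: [31, 21]
  queue [33, 17, 26] -> pop 33, enqueue [43], visited so far: [31, 21, 33]
  queue [17, 26, 43] -> pop 17, enqueue [20], visited so far: [31, 21, 33, 17]
  queue [26, 43, 20] -> pop 26, enqueue [none], visited so far: [31, 21, 33, 17, 26]
  queue [43, 20] -> pop 43, enqueue [47], visited so far: [31, 21, 33, 17, 26, 43]
  queue [20, 47] -> pop 20, enqueue [none], visited so far: [31, 21, 33, 17, 26, 43, 20]
  queue [47] -> pop 47, enqueue [none], visited so far: [31, 21, 33, 17, 26, 43, 20, 47]
Result: [31, 21, 33, 17, 26, 43, 20, 47]


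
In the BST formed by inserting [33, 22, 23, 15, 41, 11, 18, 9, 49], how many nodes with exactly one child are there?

Tree built from: [33, 22, 23, 15, 41, 11, 18, 9, 49]
Tree (level-order array): [33, 22, 41, 15, 23, None, 49, 11, 18, None, None, None, None, 9]
Rule: These are nodes with exactly 1 non-null child.
Per-node child counts:
  node 33: 2 child(ren)
  node 22: 2 child(ren)
  node 15: 2 child(ren)
  node 11: 1 child(ren)
  node 9: 0 child(ren)
  node 18: 0 child(ren)
  node 23: 0 child(ren)
  node 41: 1 child(ren)
  node 49: 0 child(ren)
Matching nodes: [11, 41]
Count of nodes with exactly one child: 2


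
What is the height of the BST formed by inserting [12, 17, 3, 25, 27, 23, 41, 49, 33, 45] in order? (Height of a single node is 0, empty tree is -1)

Insertion order: [12, 17, 3, 25, 27, 23, 41, 49, 33, 45]
Tree (level-order array): [12, 3, 17, None, None, None, 25, 23, 27, None, None, None, 41, 33, 49, None, None, 45]
Compute height bottom-up (empty subtree = -1):
  height(3) = 1 + max(-1, -1) = 0
  height(23) = 1 + max(-1, -1) = 0
  height(33) = 1 + max(-1, -1) = 0
  height(45) = 1 + max(-1, -1) = 0
  height(49) = 1 + max(0, -1) = 1
  height(41) = 1 + max(0, 1) = 2
  height(27) = 1 + max(-1, 2) = 3
  height(25) = 1 + max(0, 3) = 4
  height(17) = 1 + max(-1, 4) = 5
  height(12) = 1 + max(0, 5) = 6
Height = 6


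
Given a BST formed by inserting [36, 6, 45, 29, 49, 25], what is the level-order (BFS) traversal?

Tree insertion order: [36, 6, 45, 29, 49, 25]
Tree (level-order array): [36, 6, 45, None, 29, None, 49, 25]
BFS from the root, enqueuing left then right child of each popped node:
  queue [36] -> pop 36, enqueue [6, 45], visited so far: [36]
  queue [6, 45] -> pop 6, enqueue [29], visited so far: [36, 6]
  queue [45, 29] -> pop 45, enqueue [49], visited so far: [36, 6, 45]
  queue [29, 49] -> pop 29, enqueue [25], visited so far: [36, 6, 45, 29]
  queue [49, 25] -> pop 49, enqueue [none], visited so far: [36, 6, 45, 29, 49]
  queue [25] -> pop 25, enqueue [none], visited so far: [36, 6, 45, 29, 49, 25]
Result: [36, 6, 45, 29, 49, 25]


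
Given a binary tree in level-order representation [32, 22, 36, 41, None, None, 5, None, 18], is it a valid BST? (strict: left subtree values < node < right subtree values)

Level-order array: [32, 22, 36, 41, None, None, 5, None, 18]
Validate using subtree bounds (lo, hi): at each node, require lo < value < hi,
then recurse left with hi=value and right with lo=value.
Preorder trace (stopping at first violation):
  at node 32 with bounds (-inf, +inf): OK
  at node 22 with bounds (-inf, 32): OK
  at node 41 with bounds (-inf, 22): VIOLATION
Node 41 violates its bound: not (-inf < 41 < 22).
Result: Not a valid BST


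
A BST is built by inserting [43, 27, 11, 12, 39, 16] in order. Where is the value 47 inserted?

Starting tree (level order): [43, 27, None, 11, 39, None, 12, None, None, None, 16]
Insertion path: 43
Result: insert 47 as right child of 43
Final tree (level order): [43, 27, 47, 11, 39, None, None, None, 12, None, None, None, 16]


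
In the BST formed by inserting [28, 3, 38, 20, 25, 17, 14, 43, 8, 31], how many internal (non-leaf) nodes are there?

Tree built from: [28, 3, 38, 20, 25, 17, 14, 43, 8, 31]
Tree (level-order array): [28, 3, 38, None, 20, 31, 43, 17, 25, None, None, None, None, 14, None, None, None, 8]
Rule: An internal node has at least one child.
Per-node child counts:
  node 28: 2 child(ren)
  node 3: 1 child(ren)
  node 20: 2 child(ren)
  node 17: 1 child(ren)
  node 14: 1 child(ren)
  node 8: 0 child(ren)
  node 25: 0 child(ren)
  node 38: 2 child(ren)
  node 31: 0 child(ren)
  node 43: 0 child(ren)
Matching nodes: [28, 3, 20, 17, 14, 38]
Count of internal (non-leaf) nodes: 6


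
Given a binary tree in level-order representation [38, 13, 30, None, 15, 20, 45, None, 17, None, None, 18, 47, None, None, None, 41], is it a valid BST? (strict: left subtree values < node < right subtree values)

Level-order array: [38, 13, 30, None, 15, 20, 45, None, 17, None, None, 18, 47, None, None, None, 41]
Validate using subtree bounds (lo, hi): at each node, require lo < value < hi,
then recurse left with hi=value and right with lo=value.
Preorder trace (stopping at first violation):
  at node 38 with bounds (-inf, +inf): OK
  at node 13 with bounds (-inf, 38): OK
  at node 15 with bounds (13, 38): OK
  at node 17 with bounds (15, 38): OK
  at node 30 with bounds (38, +inf): VIOLATION
Node 30 violates its bound: not (38 < 30 < +inf).
Result: Not a valid BST


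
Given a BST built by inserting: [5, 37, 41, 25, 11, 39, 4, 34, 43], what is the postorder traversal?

Tree insertion order: [5, 37, 41, 25, 11, 39, 4, 34, 43]
Tree (level-order array): [5, 4, 37, None, None, 25, 41, 11, 34, 39, 43]
Postorder traversal: [4, 11, 34, 25, 39, 43, 41, 37, 5]


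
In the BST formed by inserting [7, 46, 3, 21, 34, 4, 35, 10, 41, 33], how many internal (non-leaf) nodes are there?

Tree built from: [7, 46, 3, 21, 34, 4, 35, 10, 41, 33]
Tree (level-order array): [7, 3, 46, None, 4, 21, None, None, None, 10, 34, None, None, 33, 35, None, None, None, 41]
Rule: An internal node has at least one child.
Per-node child counts:
  node 7: 2 child(ren)
  node 3: 1 child(ren)
  node 4: 0 child(ren)
  node 46: 1 child(ren)
  node 21: 2 child(ren)
  node 10: 0 child(ren)
  node 34: 2 child(ren)
  node 33: 0 child(ren)
  node 35: 1 child(ren)
  node 41: 0 child(ren)
Matching nodes: [7, 3, 46, 21, 34, 35]
Count of internal (non-leaf) nodes: 6


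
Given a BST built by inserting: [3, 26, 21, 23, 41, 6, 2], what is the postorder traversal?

Tree insertion order: [3, 26, 21, 23, 41, 6, 2]
Tree (level-order array): [3, 2, 26, None, None, 21, 41, 6, 23]
Postorder traversal: [2, 6, 23, 21, 41, 26, 3]


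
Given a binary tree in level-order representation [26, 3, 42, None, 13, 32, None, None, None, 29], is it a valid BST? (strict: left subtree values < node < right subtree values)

Level-order array: [26, 3, 42, None, 13, 32, None, None, None, 29]
Validate using subtree bounds (lo, hi): at each node, require lo < value < hi,
then recurse left with hi=value and right with lo=value.
Preorder trace (stopping at first violation):
  at node 26 with bounds (-inf, +inf): OK
  at node 3 with bounds (-inf, 26): OK
  at node 13 with bounds (3, 26): OK
  at node 42 with bounds (26, +inf): OK
  at node 32 with bounds (26, 42): OK
  at node 29 with bounds (26, 32): OK
No violation found at any node.
Result: Valid BST


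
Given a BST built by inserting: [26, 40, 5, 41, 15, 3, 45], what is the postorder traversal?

Tree insertion order: [26, 40, 5, 41, 15, 3, 45]
Tree (level-order array): [26, 5, 40, 3, 15, None, 41, None, None, None, None, None, 45]
Postorder traversal: [3, 15, 5, 45, 41, 40, 26]


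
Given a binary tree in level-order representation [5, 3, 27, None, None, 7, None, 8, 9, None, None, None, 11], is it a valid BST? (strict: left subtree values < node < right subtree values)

Level-order array: [5, 3, 27, None, None, 7, None, 8, 9, None, None, None, 11]
Validate using subtree bounds (lo, hi): at each node, require lo < value < hi,
then recurse left with hi=value and right with lo=value.
Preorder trace (stopping at first violation):
  at node 5 with bounds (-inf, +inf): OK
  at node 3 with bounds (-inf, 5): OK
  at node 27 with bounds (5, +inf): OK
  at node 7 with bounds (5, 27): OK
  at node 8 with bounds (5, 7): VIOLATION
Node 8 violates its bound: not (5 < 8 < 7).
Result: Not a valid BST


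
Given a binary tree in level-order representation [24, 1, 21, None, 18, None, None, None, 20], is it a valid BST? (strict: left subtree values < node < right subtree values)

Level-order array: [24, 1, 21, None, 18, None, None, None, 20]
Validate using subtree bounds (lo, hi): at each node, require lo < value < hi,
then recurse left with hi=value and right with lo=value.
Preorder trace (stopping at first violation):
  at node 24 with bounds (-inf, +inf): OK
  at node 1 with bounds (-inf, 24): OK
  at node 18 with bounds (1, 24): OK
  at node 20 with bounds (18, 24): OK
  at node 21 with bounds (24, +inf): VIOLATION
Node 21 violates its bound: not (24 < 21 < +inf).
Result: Not a valid BST


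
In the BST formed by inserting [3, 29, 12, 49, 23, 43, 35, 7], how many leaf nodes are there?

Tree built from: [3, 29, 12, 49, 23, 43, 35, 7]
Tree (level-order array): [3, None, 29, 12, 49, 7, 23, 43, None, None, None, None, None, 35]
Rule: A leaf has 0 children.
Per-node child counts:
  node 3: 1 child(ren)
  node 29: 2 child(ren)
  node 12: 2 child(ren)
  node 7: 0 child(ren)
  node 23: 0 child(ren)
  node 49: 1 child(ren)
  node 43: 1 child(ren)
  node 35: 0 child(ren)
Matching nodes: [7, 23, 35]
Count of leaf nodes: 3


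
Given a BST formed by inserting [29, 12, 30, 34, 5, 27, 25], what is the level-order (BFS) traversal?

Tree insertion order: [29, 12, 30, 34, 5, 27, 25]
Tree (level-order array): [29, 12, 30, 5, 27, None, 34, None, None, 25]
BFS from the root, enqueuing left then right child of each popped node:
  queue [29] -> pop 29, enqueue [12, 30], visited so far: [29]
  queue [12, 30] -> pop 12, enqueue [5, 27], visited so far: [29, 12]
  queue [30, 5, 27] -> pop 30, enqueue [34], visited so far: [29, 12, 30]
  queue [5, 27, 34] -> pop 5, enqueue [none], visited so far: [29, 12, 30, 5]
  queue [27, 34] -> pop 27, enqueue [25], visited so far: [29, 12, 30, 5, 27]
  queue [34, 25] -> pop 34, enqueue [none], visited so far: [29, 12, 30, 5, 27, 34]
  queue [25] -> pop 25, enqueue [none], visited so far: [29, 12, 30, 5, 27, 34, 25]
Result: [29, 12, 30, 5, 27, 34, 25]


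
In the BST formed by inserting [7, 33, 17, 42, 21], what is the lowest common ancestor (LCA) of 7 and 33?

Tree insertion order: [7, 33, 17, 42, 21]
Tree (level-order array): [7, None, 33, 17, 42, None, 21]
In a BST, the LCA of p=7, q=33 is the first node v on the
root-to-leaf path with p <= v <= q (go left if both < v, right if both > v).
Walk from root:
  at 7: 7 <= 7 <= 33, this is the LCA
LCA = 7


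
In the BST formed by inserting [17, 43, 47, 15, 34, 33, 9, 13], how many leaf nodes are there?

Tree built from: [17, 43, 47, 15, 34, 33, 9, 13]
Tree (level-order array): [17, 15, 43, 9, None, 34, 47, None, 13, 33]
Rule: A leaf has 0 children.
Per-node child counts:
  node 17: 2 child(ren)
  node 15: 1 child(ren)
  node 9: 1 child(ren)
  node 13: 0 child(ren)
  node 43: 2 child(ren)
  node 34: 1 child(ren)
  node 33: 0 child(ren)
  node 47: 0 child(ren)
Matching nodes: [13, 33, 47]
Count of leaf nodes: 3


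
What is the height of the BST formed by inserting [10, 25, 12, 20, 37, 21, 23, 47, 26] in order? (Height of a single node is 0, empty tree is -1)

Insertion order: [10, 25, 12, 20, 37, 21, 23, 47, 26]
Tree (level-order array): [10, None, 25, 12, 37, None, 20, 26, 47, None, 21, None, None, None, None, None, 23]
Compute height bottom-up (empty subtree = -1):
  height(23) = 1 + max(-1, -1) = 0
  height(21) = 1 + max(-1, 0) = 1
  height(20) = 1 + max(-1, 1) = 2
  height(12) = 1 + max(-1, 2) = 3
  height(26) = 1 + max(-1, -1) = 0
  height(47) = 1 + max(-1, -1) = 0
  height(37) = 1 + max(0, 0) = 1
  height(25) = 1 + max(3, 1) = 4
  height(10) = 1 + max(-1, 4) = 5
Height = 5


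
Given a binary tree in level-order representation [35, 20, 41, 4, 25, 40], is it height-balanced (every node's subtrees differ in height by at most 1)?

Tree (level-order array): [35, 20, 41, 4, 25, 40]
Definition: a tree is height-balanced if, at every node, |h(left) - h(right)| <= 1 (empty subtree has height -1).
Bottom-up per-node check:
  node 4: h_left=-1, h_right=-1, diff=0 [OK], height=0
  node 25: h_left=-1, h_right=-1, diff=0 [OK], height=0
  node 20: h_left=0, h_right=0, diff=0 [OK], height=1
  node 40: h_left=-1, h_right=-1, diff=0 [OK], height=0
  node 41: h_left=0, h_right=-1, diff=1 [OK], height=1
  node 35: h_left=1, h_right=1, diff=0 [OK], height=2
All nodes satisfy the balance condition.
Result: Balanced


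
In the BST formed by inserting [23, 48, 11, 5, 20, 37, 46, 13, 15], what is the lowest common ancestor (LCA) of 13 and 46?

Tree insertion order: [23, 48, 11, 5, 20, 37, 46, 13, 15]
Tree (level-order array): [23, 11, 48, 5, 20, 37, None, None, None, 13, None, None, 46, None, 15]
In a BST, the LCA of p=13, q=46 is the first node v on the
root-to-leaf path with p <= v <= q (go left if both < v, right if both > v).
Walk from root:
  at 23: 13 <= 23 <= 46, this is the LCA
LCA = 23


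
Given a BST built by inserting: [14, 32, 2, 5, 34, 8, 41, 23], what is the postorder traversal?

Tree insertion order: [14, 32, 2, 5, 34, 8, 41, 23]
Tree (level-order array): [14, 2, 32, None, 5, 23, 34, None, 8, None, None, None, 41]
Postorder traversal: [8, 5, 2, 23, 41, 34, 32, 14]


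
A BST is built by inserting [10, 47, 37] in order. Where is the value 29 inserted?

Starting tree (level order): [10, None, 47, 37]
Insertion path: 10 -> 47 -> 37
Result: insert 29 as left child of 37
Final tree (level order): [10, None, 47, 37, None, 29]


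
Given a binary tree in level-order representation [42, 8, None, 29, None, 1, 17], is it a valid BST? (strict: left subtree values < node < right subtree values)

Level-order array: [42, 8, None, 29, None, 1, 17]
Validate using subtree bounds (lo, hi): at each node, require lo < value < hi,
then recurse left with hi=value and right with lo=value.
Preorder trace (stopping at first violation):
  at node 42 with bounds (-inf, +inf): OK
  at node 8 with bounds (-inf, 42): OK
  at node 29 with bounds (-inf, 8): VIOLATION
Node 29 violates its bound: not (-inf < 29 < 8).
Result: Not a valid BST


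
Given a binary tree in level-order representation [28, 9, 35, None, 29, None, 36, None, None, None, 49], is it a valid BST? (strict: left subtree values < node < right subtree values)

Level-order array: [28, 9, 35, None, 29, None, 36, None, None, None, 49]
Validate using subtree bounds (lo, hi): at each node, require lo < value < hi,
then recurse left with hi=value and right with lo=value.
Preorder trace (stopping at first violation):
  at node 28 with bounds (-inf, +inf): OK
  at node 9 with bounds (-inf, 28): OK
  at node 29 with bounds (9, 28): VIOLATION
Node 29 violates its bound: not (9 < 29 < 28).
Result: Not a valid BST


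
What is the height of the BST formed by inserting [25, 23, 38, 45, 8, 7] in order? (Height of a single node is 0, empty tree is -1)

Insertion order: [25, 23, 38, 45, 8, 7]
Tree (level-order array): [25, 23, 38, 8, None, None, 45, 7]
Compute height bottom-up (empty subtree = -1):
  height(7) = 1 + max(-1, -1) = 0
  height(8) = 1 + max(0, -1) = 1
  height(23) = 1 + max(1, -1) = 2
  height(45) = 1 + max(-1, -1) = 0
  height(38) = 1 + max(-1, 0) = 1
  height(25) = 1 + max(2, 1) = 3
Height = 3


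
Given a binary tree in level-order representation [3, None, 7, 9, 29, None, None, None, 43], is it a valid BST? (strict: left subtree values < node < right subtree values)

Level-order array: [3, None, 7, 9, 29, None, None, None, 43]
Validate using subtree bounds (lo, hi): at each node, require lo < value < hi,
then recurse left with hi=value and right with lo=value.
Preorder trace (stopping at first violation):
  at node 3 with bounds (-inf, +inf): OK
  at node 7 with bounds (3, +inf): OK
  at node 9 with bounds (3, 7): VIOLATION
Node 9 violates its bound: not (3 < 9 < 7).
Result: Not a valid BST


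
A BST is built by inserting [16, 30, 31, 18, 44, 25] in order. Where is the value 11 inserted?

Starting tree (level order): [16, None, 30, 18, 31, None, 25, None, 44]
Insertion path: 16
Result: insert 11 as left child of 16
Final tree (level order): [16, 11, 30, None, None, 18, 31, None, 25, None, 44]


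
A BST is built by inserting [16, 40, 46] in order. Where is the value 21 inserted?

Starting tree (level order): [16, None, 40, None, 46]
Insertion path: 16 -> 40
Result: insert 21 as left child of 40
Final tree (level order): [16, None, 40, 21, 46]


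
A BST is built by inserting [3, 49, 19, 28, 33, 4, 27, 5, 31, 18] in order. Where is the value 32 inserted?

Starting tree (level order): [3, None, 49, 19, None, 4, 28, None, 5, 27, 33, None, 18, None, None, 31]
Insertion path: 3 -> 49 -> 19 -> 28 -> 33 -> 31
Result: insert 32 as right child of 31
Final tree (level order): [3, None, 49, 19, None, 4, 28, None, 5, 27, 33, None, 18, None, None, 31, None, None, None, None, 32]


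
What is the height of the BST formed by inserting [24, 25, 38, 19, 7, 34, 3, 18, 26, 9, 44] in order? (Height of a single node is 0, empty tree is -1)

Insertion order: [24, 25, 38, 19, 7, 34, 3, 18, 26, 9, 44]
Tree (level-order array): [24, 19, 25, 7, None, None, 38, 3, 18, 34, 44, None, None, 9, None, 26]
Compute height bottom-up (empty subtree = -1):
  height(3) = 1 + max(-1, -1) = 0
  height(9) = 1 + max(-1, -1) = 0
  height(18) = 1 + max(0, -1) = 1
  height(7) = 1 + max(0, 1) = 2
  height(19) = 1 + max(2, -1) = 3
  height(26) = 1 + max(-1, -1) = 0
  height(34) = 1 + max(0, -1) = 1
  height(44) = 1 + max(-1, -1) = 0
  height(38) = 1 + max(1, 0) = 2
  height(25) = 1 + max(-1, 2) = 3
  height(24) = 1 + max(3, 3) = 4
Height = 4


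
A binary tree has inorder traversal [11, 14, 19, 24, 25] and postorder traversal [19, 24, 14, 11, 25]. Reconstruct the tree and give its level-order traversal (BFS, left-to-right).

Inorder:   [11, 14, 19, 24, 25]
Postorder: [19, 24, 14, 11, 25]
Algorithm: postorder visits root last, so walk postorder right-to-left;
each value is the root of the current inorder slice — split it at that
value, recurse on the right subtree first, then the left.
Recursive splits:
  root=25; inorder splits into left=[11, 14, 19, 24], right=[]
  root=11; inorder splits into left=[], right=[14, 19, 24]
  root=14; inorder splits into left=[], right=[19, 24]
  root=24; inorder splits into left=[19], right=[]
  root=19; inorder splits into left=[], right=[]
Reconstructed level-order: [25, 11, 14, 24, 19]


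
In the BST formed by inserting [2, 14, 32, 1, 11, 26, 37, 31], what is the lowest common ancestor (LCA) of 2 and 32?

Tree insertion order: [2, 14, 32, 1, 11, 26, 37, 31]
Tree (level-order array): [2, 1, 14, None, None, 11, 32, None, None, 26, 37, None, 31]
In a BST, the LCA of p=2, q=32 is the first node v on the
root-to-leaf path with p <= v <= q (go left if both < v, right if both > v).
Walk from root:
  at 2: 2 <= 2 <= 32, this is the LCA
LCA = 2


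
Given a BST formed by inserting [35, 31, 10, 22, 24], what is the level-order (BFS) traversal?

Tree insertion order: [35, 31, 10, 22, 24]
Tree (level-order array): [35, 31, None, 10, None, None, 22, None, 24]
BFS from the root, enqueuing left then right child of each popped node:
  queue [35] -> pop 35, enqueue [31], visited so far: [35]
  queue [31] -> pop 31, enqueue [10], visited so far: [35, 31]
  queue [10] -> pop 10, enqueue [22], visited so far: [35, 31, 10]
  queue [22] -> pop 22, enqueue [24], visited so far: [35, 31, 10, 22]
  queue [24] -> pop 24, enqueue [none], visited so far: [35, 31, 10, 22, 24]
Result: [35, 31, 10, 22, 24]


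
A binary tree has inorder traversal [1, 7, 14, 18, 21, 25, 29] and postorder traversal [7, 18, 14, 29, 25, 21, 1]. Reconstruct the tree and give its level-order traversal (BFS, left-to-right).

Inorder:   [1, 7, 14, 18, 21, 25, 29]
Postorder: [7, 18, 14, 29, 25, 21, 1]
Algorithm: postorder visits root last, so walk postorder right-to-left;
each value is the root of the current inorder slice — split it at that
value, recurse on the right subtree first, then the left.
Recursive splits:
  root=1; inorder splits into left=[], right=[7, 14, 18, 21, 25, 29]
  root=21; inorder splits into left=[7, 14, 18], right=[25, 29]
  root=25; inorder splits into left=[], right=[29]
  root=29; inorder splits into left=[], right=[]
  root=14; inorder splits into left=[7], right=[18]
  root=18; inorder splits into left=[], right=[]
  root=7; inorder splits into left=[], right=[]
Reconstructed level-order: [1, 21, 14, 25, 7, 18, 29]


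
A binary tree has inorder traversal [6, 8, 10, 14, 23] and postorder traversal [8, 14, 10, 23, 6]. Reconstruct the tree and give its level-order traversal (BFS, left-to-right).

Inorder:   [6, 8, 10, 14, 23]
Postorder: [8, 14, 10, 23, 6]
Algorithm: postorder visits root last, so walk postorder right-to-left;
each value is the root of the current inorder slice — split it at that
value, recurse on the right subtree first, then the left.
Recursive splits:
  root=6; inorder splits into left=[], right=[8, 10, 14, 23]
  root=23; inorder splits into left=[8, 10, 14], right=[]
  root=10; inorder splits into left=[8], right=[14]
  root=14; inorder splits into left=[], right=[]
  root=8; inorder splits into left=[], right=[]
Reconstructed level-order: [6, 23, 10, 8, 14]


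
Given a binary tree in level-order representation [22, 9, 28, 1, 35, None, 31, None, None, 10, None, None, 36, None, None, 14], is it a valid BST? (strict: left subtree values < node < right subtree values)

Level-order array: [22, 9, 28, 1, 35, None, 31, None, None, 10, None, None, 36, None, None, 14]
Validate using subtree bounds (lo, hi): at each node, require lo < value < hi,
then recurse left with hi=value and right with lo=value.
Preorder trace (stopping at first violation):
  at node 22 with bounds (-inf, +inf): OK
  at node 9 with bounds (-inf, 22): OK
  at node 1 with bounds (-inf, 9): OK
  at node 35 with bounds (9, 22): VIOLATION
Node 35 violates its bound: not (9 < 35 < 22).
Result: Not a valid BST


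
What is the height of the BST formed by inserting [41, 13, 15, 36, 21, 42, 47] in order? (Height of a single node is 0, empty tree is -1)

Insertion order: [41, 13, 15, 36, 21, 42, 47]
Tree (level-order array): [41, 13, 42, None, 15, None, 47, None, 36, None, None, 21]
Compute height bottom-up (empty subtree = -1):
  height(21) = 1 + max(-1, -1) = 0
  height(36) = 1 + max(0, -1) = 1
  height(15) = 1 + max(-1, 1) = 2
  height(13) = 1 + max(-1, 2) = 3
  height(47) = 1 + max(-1, -1) = 0
  height(42) = 1 + max(-1, 0) = 1
  height(41) = 1 + max(3, 1) = 4
Height = 4


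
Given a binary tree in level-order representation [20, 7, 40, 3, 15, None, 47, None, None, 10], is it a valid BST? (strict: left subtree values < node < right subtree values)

Level-order array: [20, 7, 40, 3, 15, None, 47, None, None, 10]
Validate using subtree bounds (lo, hi): at each node, require lo < value < hi,
then recurse left with hi=value and right with lo=value.
Preorder trace (stopping at first violation):
  at node 20 with bounds (-inf, +inf): OK
  at node 7 with bounds (-inf, 20): OK
  at node 3 with bounds (-inf, 7): OK
  at node 15 with bounds (7, 20): OK
  at node 10 with bounds (7, 15): OK
  at node 40 with bounds (20, +inf): OK
  at node 47 with bounds (40, +inf): OK
No violation found at any node.
Result: Valid BST


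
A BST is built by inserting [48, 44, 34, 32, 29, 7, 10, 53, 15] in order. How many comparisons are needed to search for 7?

Search path for 7: 48 -> 44 -> 34 -> 32 -> 29 -> 7
Found: True
Comparisons: 6


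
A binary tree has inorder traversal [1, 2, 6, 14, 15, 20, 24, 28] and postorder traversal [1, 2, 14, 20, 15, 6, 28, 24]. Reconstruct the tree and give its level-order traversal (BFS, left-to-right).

Inorder:   [1, 2, 6, 14, 15, 20, 24, 28]
Postorder: [1, 2, 14, 20, 15, 6, 28, 24]
Algorithm: postorder visits root last, so walk postorder right-to-left;
each value is the root of the current inorder slice — split it at that
value, recurse on the right subtree first, then the left.
Recursive splits:
  root=24; inorder splits into left=[1, 2, 6, 14, 15, 20], right=[28]
  root=28; inorder splits into left=[], right=[]
  root=6; inorder splits into left=[1, 2], right=[14, 15, 20]
  root=15; inorder splits into left=[14], right=[20]
  root=20; inorder splits into left=[], right=[]
  root=14; inorder splits into left=[], right=[]
  root=2; inorder splits into left=[1], right=[]
  root=1; inorder splits into left=[], right=[]
Reconstructed level-order: [24, 6, 28, 2, 15, 1, 14, 20]


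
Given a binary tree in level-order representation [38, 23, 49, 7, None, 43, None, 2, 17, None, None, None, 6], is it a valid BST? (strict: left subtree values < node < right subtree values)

Level-order array: [38, 23, 49, 7, None, 43, None, 2, 17, None, None, None, 6]
Validate using subtree bounds (lo, hi): at each node, require lo < value < hi,
then recurse left with hi=value and right with lo=value.
Preorder trace (stopping at first violation):
  at node 38 with bounds (-inf, +inf): OK
  at node 23 with bounds (-inf, 38): OK
  at node 7 with bounds (-inf, 23): OK
  at node 2 with bounds (-inf, 7): OK
  at node 6 with bounds (2, 7): OK
  at node 17 with bounds (7, 23): OK
  at node 49 with bounds (38, +inf): OK
  at node 43 with bounds (38, 49): OK
No violation found at any node.
Result: Valid BST


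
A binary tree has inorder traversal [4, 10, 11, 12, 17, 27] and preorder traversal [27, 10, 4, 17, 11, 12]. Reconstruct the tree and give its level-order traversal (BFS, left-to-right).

Inorder:  [4, 10, 11, 12, 17, 27]
Preorder: [27, 10, 4, 17, 11, 12]
Algorithm: preorder visits root first, so consume preorder in order;
for each root, split the current inorder slice at that value into
left-subtree inorder and right-subtree inorder, then recurse.
Recursive splits:
  root=27; inorder splits into left=[4, 10, 11, 12, 17], right=[]
  root=10; inorder splits into left=[4], right=[11, 12, 17]
  root=4; inorder splits into left=[], right=[]
  root=17; inorder splits into left=[11, 12], right=[]
  root=11; inorder splits into left=[], right=[12]
  root=12; inorder splits into left=[], right=[]
Reconstructed level-order: [27, 10, 4, 17, 11, 12]


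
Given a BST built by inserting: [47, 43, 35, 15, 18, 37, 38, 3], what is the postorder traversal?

Tree insertion order: [47, 43, 35, 15, 18, 37, 38, 3]
Tree (level-order array): [47, 43, None, 35, None, 15, 37, 3, 18, None, 38]
Postorder traversal: [3, 18, 15, 38, 37, 35, 43, 47]


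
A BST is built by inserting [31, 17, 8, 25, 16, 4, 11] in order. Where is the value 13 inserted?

Starting tree (level order): [31, 17, None, 8, 25, 4, 16, None, None, None, None, 11]
Insertion path: 31 -> 17 -> 8 -> 16 -> 11
Result: insert 13 as right child of 11
Final tree (level order): [31, 17, None, 8, 25, 4, 16, None, None, None, None, 11, None, None, 13]


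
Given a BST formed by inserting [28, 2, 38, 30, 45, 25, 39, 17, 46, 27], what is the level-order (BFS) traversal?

Tree insertion order: [28, 2, 38, 30, 45, 25, 39, 17, 46, 27]
Tree (level-order array): [28, 2, 38, None, 25, 30, 45, 17, 27, None, None, 39, 46]
BFS from the root, enqueuing left then right child of each popped node:
  queue [28] -> pop 28, enqueue [2, 38], visited so far: [28]
  queue [2, 38] -> pop 2, enqueue [25], visited so far: [28, 2]
  queue [38, 25] -> pop 38, enqueue [30, 45], visited so far: [28, 2, 38]
  queue [25, 30, 45] -> pop 25, enqueue [17, 27], visited so far: [28, 2, 38, 25]
  queue [30, 45, 17, 27] -> pop 30, enqueue [none], visited so far: [28, 2, 38, 25, 30]
  queue [45, 17, 27] -> pop 45, enqueue [39, 46], visited so far: [28, 2, 38, 25, 30, 45]
  queue [17, 27, 39, 46] -> pop 17, enqueue [none], visited so far: [28, 2, 38, 25, 30, 45, 17]
  queue [27, 39, 46] -> pop 27, enqueue [none], visited so far: [28, 2, 38, 25, 30, 45, 17, 27]
  queue [39, 46] -> pop 39, enqueue [none], visited so far: [28, 2, 38, 25, 30, 45, 17, 27, 39]
  queue [46] -> pop 46, enqueue [none], visited so far: [28, 2, 38, 25, 30, 45, 17, 27, 39, 46]
Result: [28, 2, 38, 25, 30, 45, 17, 27, 39, 46]


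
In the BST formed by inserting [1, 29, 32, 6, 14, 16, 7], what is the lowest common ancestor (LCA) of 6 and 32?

Tree insertion order: [1, 29, 32, 6, 14, 16, 7]
Tree (level-order array): [1, None, 29, 6, 32, None, 14, None, None, 7, 16]
In a BST, the LCA of p=6, q=32 is the first node v on the
root-to-leaf path with p <= v <= q (go left if both < v, right if both > v).
Walk from root:
  at 1: both 6 and 32 > 1, go right
  at 29: 6 <= 29 <= 32, this is the LCA
LCA = 29


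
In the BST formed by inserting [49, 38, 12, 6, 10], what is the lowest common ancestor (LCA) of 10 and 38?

Tree insertion order: [49, 38, 12, 6, 10]
Tree (level-order array): [49, 38, None, 12, None, 6, None, None, 10]
In a BST, the LCA of p=10, q=38 is the first node v on the
root-to-leaf path with p <= v <= q (go left if both < v, right if both > v).
Walk from root:
  at 49: both 10 and 38 < 49, go left
  at 38: 10 <= 38 <= 38, this is the LCA
LCA = 38


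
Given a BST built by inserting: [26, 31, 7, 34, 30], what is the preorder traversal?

Tree insertion order: [26, 31, 7, 34, 30]
Tree (level-order array): [26, 7, 31, None, None, 30, 34]
Preorder traversal: [26, 7, 31, 30, 34]


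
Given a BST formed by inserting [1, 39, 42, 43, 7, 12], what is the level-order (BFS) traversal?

Tree insertion order: [1, 39, 42, 43, 7, 12]
Tree (level-order array): [1, None, 39, 7, 42, None, 12, None, 43]
BFS from the root, enqueuing left then right child of each popped node:
  queue [1] -> pop 1, enqueue [39], visited so far: [1]
  queue [39] -> pop 39, enqueue [7, 42], visited so far: [1, 39]
  queue [7, 42] -> pop 7, enqueue [12], visited so far: [1, 39, 7]
  queue [42, 12] -> pop 42, enqueue [43], visited so far: [1, 39, 7, 42]
  queue [12, 43] -> pop 12, enqueue [none], visited so far: [1, 39, 7, 42, 12]
  queue [43] -> pop 43, enqueue [none], visited so far: [1, 39, 7, 42, 12, 43]
Result: [1, 39, 7, 42, 12, 43]


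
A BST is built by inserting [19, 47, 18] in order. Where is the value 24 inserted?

Starting tree (level order): [19, 18, 47]
Insertion path: 19 -> 47
Result: insert 24 as left child of 47
Final tree (level order): [19, 18, 47, None, None, 24]


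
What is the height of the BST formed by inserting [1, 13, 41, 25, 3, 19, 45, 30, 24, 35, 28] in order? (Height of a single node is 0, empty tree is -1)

Insertion order: [1, 13, 41, 25, 3, 19, 45, 30, 24, 35, 28]
Tree (level-order array): [1, None, 13, 3, 41, None, None, 25, 45, 19, 30, None, None, None, 24, 28, 35]
Compute height bottom-up (empty subtree = -1):
  height(3) = 1 + max(-1, -1) = 0
  height(24) = 1 + max(-1, -1) = 0
  height(19) = 1 + max(-1, 0) = 1
  height(28) = 1 + max(-1, -1) = 0
  height(35) = 1 + max(-1, -1) = 0
  height(30) = 1 + max(0, 0) = 1
  height(25) = 1 + max(1, 1) = 2
  height(45) = 1 + max(-1, -1) = 0
  height(41) = 1 + max(2, 0) = 3
  height(13) = 1 + max(0, 3) = 4
  height(1) = 1 + max(-1, 4) = 5
Height = 5


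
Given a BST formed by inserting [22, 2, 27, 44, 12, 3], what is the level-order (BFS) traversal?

Tree insertion order: [22, 2, 27, 44, 12, 3]
Tree (level-order array): [22, 2, 27, None, 12, None, 44, 3]
BFS from the root, enqueuing left then right child of each popped node:
  queue [22] -> pop 22, enqueue [2, 27], visited so far: [22]
  queue [2, 27] -> pop 2, enqueue [12], visited so far: [22, 2]
  queue [27, 12] -> pop 27, enqueue [44], visited so far: [22, 2, 27]
  queue [12, 44] -> pop 12, enqueue [3], visited so far: [22, 2, 27, 12]
  queue [44, 3] -> pop 44, enqueue [none], visited so far: [22, 2, 27, 12, 44]
  queue [3] -> pop 3, enqueue [none], visited so far: [22, 2, 27, 12, 44, 3]
Result: [22, 2, 27, 12, 44, 3]


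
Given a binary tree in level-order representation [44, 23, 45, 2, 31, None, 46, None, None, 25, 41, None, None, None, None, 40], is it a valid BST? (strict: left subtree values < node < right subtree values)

Level-order array: [44, 23, 45, 2, 31, None, 46, None, None, 25, 41, None, None, None, None, 40]
Validate using subtree bounds (lo, hi): at each node, require lo < value < hi,
then recurse left with hi=value and right with lo=value.
Preorder trace (stopping at first violation):
  at node 44 with bounds (-inf, +inf): OK
  at node 23 with bounds (-inf, 44): OK
  at node 2 with bounds (-inf, 23): OK
  at node 31 with bounds (23, 44): OK
  at node 25 with bounds (23, 31): OK
  at node 41 with bounds (31, 44): OK
  at node 40 with bounds (31, 41): OK
  at node 45 with bounds (44, +inf): OK
  at node 46 with bounds (45, +inf): OK
No violation found at any node.
Result: Valid BST


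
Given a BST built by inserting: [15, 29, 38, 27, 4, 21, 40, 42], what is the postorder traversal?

Tree insertion order: [15, 29, 38, 27, 4, 21, 40, 42]
Tree (level-order array): [15, 4, 29, None, None, 27, 38, 21, None, None, 40, None, None, None, 42]
Postorder traversal: [4, 21, 27, 42, 40, 38, 29, 15]


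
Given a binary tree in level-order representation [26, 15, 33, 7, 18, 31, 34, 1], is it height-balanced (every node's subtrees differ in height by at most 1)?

Tree (level-order array): [26, 15, 33, 7, 18, 31, 34, 1]
Definition: a tree is height-balanced if, at every node, |h(left) - h(right)| <= 1 (empty subtree has height -1).
Bottom-up per-node check:
  node 1: h_left=-1, h_right=-1, diff=0 [OK], height=0
  node 7: h_left=0, h_right=-1, diff=1 [OK], height=1
  node 18: h_left=-1, h_right=-1, diff=0 [OK], height=0
  node 15: h_left=1, h_right=0, diff=1 [OK], height=2
  node 31: h_left=-1, h_right=-1, diff=0 [OK], height=0
  node 34: h_left=-1, h_right=-1, diff=0 [OK], height=0
  node 33: h_left=0, h_right=0, diff=0 [OK], height=1
  node 26: h_left=2, h_right=1, diff=1 [OK], height=3
All nodes satisfy the balance condition.
Result: Balanced


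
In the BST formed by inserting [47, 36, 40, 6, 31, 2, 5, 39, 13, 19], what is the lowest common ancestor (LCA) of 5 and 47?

Tree insertion order: [47, 36, 40, 6, 31, 2, 5, 39, 13, 19]
Tree (level-order array): [47, 36, None, 6, 40, 2, 31, 39, None, None, 5, 13, None, None, None, None, None, None, 19]
In a BST, the LCA of p=5, q=47 is the first node v on the
root-to-leaf path with p <= v <= q (go left if both < v, right if both > v).
Walk from root:
  at 47: 5 <= 47 <= 47, this is the LCA
LCA = 47
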